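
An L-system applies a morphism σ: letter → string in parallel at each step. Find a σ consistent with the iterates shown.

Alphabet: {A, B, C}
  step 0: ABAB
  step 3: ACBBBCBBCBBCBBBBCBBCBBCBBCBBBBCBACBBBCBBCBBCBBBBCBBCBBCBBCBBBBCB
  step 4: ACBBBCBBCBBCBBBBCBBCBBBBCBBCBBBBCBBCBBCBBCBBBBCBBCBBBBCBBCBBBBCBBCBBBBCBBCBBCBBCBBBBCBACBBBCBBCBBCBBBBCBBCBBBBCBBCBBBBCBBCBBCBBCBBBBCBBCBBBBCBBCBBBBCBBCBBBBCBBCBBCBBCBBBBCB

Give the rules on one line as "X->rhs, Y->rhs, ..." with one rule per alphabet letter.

  step 3 ⇒ step 4: ACBBBCBBCBBCBBBBCBBCBBCBBCBBBBCBACBBBCBBCBBCBBBBCBBCBBCBBCBBBBCB ⇒ AC·BB·BCB·BCB·BCB·BB·BCB·BCB·BB·BCB·BCB·BB·BCB·BCB·BCB·BCB·BB·BCB·BCB·BB·BCB·BCB·BB·BCB·BCB·BB·BCB·BCB·BCB·BCB·BB·BCB·AC·BB·BCB·BCB·BCB·BB·BCB·BCB·BB·BCB·BCB·BB·BCB·BCB·BCB·BCB·BB·BCB·BCB·BB·BCB·BCB·BB·BCB·BCB·BB·BCB·BCB·BCB·BCB·BB·BCB
    A ↦ AC
    B ↦ BCB
    C ↦ BB

A->AC, B->BCB, C->BB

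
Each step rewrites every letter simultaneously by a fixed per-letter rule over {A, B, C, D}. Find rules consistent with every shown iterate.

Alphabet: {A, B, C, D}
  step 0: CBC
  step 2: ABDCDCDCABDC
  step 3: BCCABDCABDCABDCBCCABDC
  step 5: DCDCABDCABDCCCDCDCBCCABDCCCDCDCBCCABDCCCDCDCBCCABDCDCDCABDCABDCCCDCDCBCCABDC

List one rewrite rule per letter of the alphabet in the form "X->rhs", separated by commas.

  step 2 ⇒ step 3: ABDCDCDCABDC ⇒ B·CC·AB·DC·AB·DC·AB·DC·B·CC·AB·DC
    A ↦ B
    B ↦ CC
    C ↦ DC
    D ↦ AB

A->B, B->CC, C->DC, D->AB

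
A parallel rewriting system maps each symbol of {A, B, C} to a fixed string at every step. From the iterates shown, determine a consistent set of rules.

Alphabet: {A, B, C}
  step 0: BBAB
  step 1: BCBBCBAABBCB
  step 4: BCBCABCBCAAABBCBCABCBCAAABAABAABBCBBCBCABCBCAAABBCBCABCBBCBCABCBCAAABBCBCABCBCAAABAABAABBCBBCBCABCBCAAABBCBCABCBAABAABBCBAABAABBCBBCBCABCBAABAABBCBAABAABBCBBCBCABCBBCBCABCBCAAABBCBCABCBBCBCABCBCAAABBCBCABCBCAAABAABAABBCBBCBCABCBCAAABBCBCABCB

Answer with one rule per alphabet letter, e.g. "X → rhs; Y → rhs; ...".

  step 0 ⇒ step 1: BBAB ⇒ BCB·BCB·AAB·BCB
    A ↦ AAB
    B ↦ BCB
    C ↦ CA  (constrained at step 1)

A->AAB, B->BCB, C->CA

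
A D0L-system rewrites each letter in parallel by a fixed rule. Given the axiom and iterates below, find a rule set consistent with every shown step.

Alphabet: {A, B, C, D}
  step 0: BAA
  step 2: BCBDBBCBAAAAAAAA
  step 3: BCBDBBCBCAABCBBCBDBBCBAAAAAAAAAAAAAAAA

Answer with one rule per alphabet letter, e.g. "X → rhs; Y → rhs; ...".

A->AA, B->BCB, C->DB, D->CAA

  step 2 ⇒ step 3: BCBDBBCBAAAAAAAA ⇒ BCB·DB·BCB·CAA·BCB·BCB·DB·BCB·AA·AA·AA·AA·AA·AA·AA·AA
    A ↦ AA
    B ↦ BCB
    C ↦ DB
    D ↦ CAA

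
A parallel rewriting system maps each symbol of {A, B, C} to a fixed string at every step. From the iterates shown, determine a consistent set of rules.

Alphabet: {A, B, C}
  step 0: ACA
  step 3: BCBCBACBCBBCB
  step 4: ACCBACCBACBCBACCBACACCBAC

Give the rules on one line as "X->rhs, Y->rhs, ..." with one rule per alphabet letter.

A->B, B->AC, C->CB

  step 3 ⇒ step 4: BCBCBACBCBBCB ⇒ AC·CB·AC·CB·AC·B·CB·AC·CB·AC·AC·CB·AC
    A ↦ B
    B ↦ AC
    C ↦ CB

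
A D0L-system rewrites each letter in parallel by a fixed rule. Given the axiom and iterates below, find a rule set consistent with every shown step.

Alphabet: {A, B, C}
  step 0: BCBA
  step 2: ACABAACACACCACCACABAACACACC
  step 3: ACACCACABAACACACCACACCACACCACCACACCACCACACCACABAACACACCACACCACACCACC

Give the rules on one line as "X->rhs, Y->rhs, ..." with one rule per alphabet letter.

A->AC, B->ABA, C->ACC

  step 2 ⇒ step 3: ACABAACACACCACCACABAACACACC ⇒ AC·ACC·AC·ABA·AC·AC·ACC·AC·ACC·AC·ACC·ACC·AC·ACC·ACC·AC·ACC·AC·ABA·AC·AC·ACC·AC·ACC·AC·ACC·ACC
    A ↦ AC
    B ↦ ABA
    C ↦ ACC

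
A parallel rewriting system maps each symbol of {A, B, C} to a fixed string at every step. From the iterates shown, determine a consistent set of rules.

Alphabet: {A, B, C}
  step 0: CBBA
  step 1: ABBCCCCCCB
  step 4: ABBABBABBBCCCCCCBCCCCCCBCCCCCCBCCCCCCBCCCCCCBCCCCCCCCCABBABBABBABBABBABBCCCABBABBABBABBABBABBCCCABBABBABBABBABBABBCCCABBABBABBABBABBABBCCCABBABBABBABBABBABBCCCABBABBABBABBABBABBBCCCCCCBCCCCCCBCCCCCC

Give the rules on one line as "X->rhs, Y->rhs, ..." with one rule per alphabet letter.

  step 0 ⇒ step 1: CBBA ⇒ ABB·CCC·CCC·B
    A ↦ B
    B ↦ CCC
    C ↦ ABB

A->B, B->CCC, C->ABB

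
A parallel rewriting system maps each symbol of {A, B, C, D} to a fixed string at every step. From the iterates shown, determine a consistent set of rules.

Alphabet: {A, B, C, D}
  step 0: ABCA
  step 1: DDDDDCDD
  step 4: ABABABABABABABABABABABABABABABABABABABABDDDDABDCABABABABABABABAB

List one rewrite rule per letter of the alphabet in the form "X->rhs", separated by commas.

A->DD, B->DD, C->DC, D->AB

  step 0 ⇒ step 1: ABCA ⇒ DD·DD·DC·DD
    A ↦ DD
    B ↦ DD
    C ↦ DC
    D ↦ AB  (constrained at step 1)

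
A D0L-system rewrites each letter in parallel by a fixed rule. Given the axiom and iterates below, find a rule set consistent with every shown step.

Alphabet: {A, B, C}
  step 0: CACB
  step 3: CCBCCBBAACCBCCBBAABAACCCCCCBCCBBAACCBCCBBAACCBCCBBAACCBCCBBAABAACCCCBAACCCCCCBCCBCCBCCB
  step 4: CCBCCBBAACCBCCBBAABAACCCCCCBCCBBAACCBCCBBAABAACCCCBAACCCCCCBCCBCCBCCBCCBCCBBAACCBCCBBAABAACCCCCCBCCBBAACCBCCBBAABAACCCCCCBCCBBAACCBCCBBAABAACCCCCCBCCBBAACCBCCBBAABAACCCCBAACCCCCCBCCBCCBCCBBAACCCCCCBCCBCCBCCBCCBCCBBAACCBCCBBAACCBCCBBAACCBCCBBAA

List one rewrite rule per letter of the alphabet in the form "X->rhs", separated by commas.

A->CC, B->BAA, C->CCB

  step 3 ⇒ step 4: CCBCCBBAACCBCCBBAABAACCCCCCBCCBBAACCBCCBBAACCBCCBBAACCBCCBBAABAACCCCBAACCCCCCBCCBCCBCCB ⇒ CCB·CCB·BAA·CCB·CCB·BAA·BAA·CC·CC·CCB·CCB·BAA·CCB·CCB·BAA·BAA·CC·CC·BAA·CC·CC·CCB·CCB·CCB·CCB·CCB·CCB·BAA·CCB·CCB·BAA·BAA·CC·CC·CCB·CCB·BAA·CCB·CCB·BAA·BAA·CC·CC·CCB·CCB·BAA·CCB·CCB·BAA·BAA·CC·CC·CCB·CCB·BAA·CCB·CCB·BAA·BAA·CC·CC·BAA·CC·CC·CCB·CCB·CCB·CCB·BAA·CC·CC·CCB·CCB·CCB·CCB·CCB·CCB·BAA·CCB·CCB·BAA·CCB·CCB·BAA·CCB·CCB·BAA
    A ↦ CC
    B ↦ BAA
    C ↦ CCB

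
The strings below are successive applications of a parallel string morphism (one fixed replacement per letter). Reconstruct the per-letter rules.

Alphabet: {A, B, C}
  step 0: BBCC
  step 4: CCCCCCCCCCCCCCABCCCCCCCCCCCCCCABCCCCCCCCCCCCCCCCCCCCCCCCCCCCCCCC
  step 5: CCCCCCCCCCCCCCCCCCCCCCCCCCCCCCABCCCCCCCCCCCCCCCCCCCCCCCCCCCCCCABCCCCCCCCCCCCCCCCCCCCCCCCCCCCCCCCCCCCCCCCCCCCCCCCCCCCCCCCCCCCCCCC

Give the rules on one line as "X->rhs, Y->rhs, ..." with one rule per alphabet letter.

  step 4 ⇒ step 5: CCCCCCCCCCCCCCABCCCCCCCCCCCCCCABCCCCCCCCCCCCCCCCCCCCCCCCCCCCCCCC ⇒ CC·CC·CC·CC·CC·CC·CC·CC·CC·CC·CC·CC·CC·CC·CC·AB·CC·CC·CC·CC·CC·CC·CC·CC·CC·CC·CC·CC·CC·CC·CC·AB·CC·CC·CC·CC·CC·CC·CC·CC·CC·CC·CC·CC·CC·CC·CC·CC·CC·CC·CC·CC·CC·CC·CC·CC·CC·CC·CC·CC·CC·CC·CC·CC
    A ↦ CC
    B ↦ AB
    C ↦ CC

A->CC, B->AB, C->CC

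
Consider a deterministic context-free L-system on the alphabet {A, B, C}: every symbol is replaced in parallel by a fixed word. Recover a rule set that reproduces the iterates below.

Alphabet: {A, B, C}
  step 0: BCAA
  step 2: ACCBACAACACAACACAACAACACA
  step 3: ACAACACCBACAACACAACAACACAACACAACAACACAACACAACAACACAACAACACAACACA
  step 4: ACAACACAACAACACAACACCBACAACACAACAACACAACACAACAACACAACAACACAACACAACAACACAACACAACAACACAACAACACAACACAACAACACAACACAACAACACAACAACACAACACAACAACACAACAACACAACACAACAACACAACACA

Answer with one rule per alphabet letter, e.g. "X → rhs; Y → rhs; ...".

  step 3 ⇒ step 4: ACAACACCBACAACACAACAACACAACACAACAACACAACACAACAACACAACAACACAACACA ⇒ ACA·AC·ACA·ACA·AC·ACA·AC·AC·CB·ACA·AC·ACA·ACA·AC·ACA·AC·ACA·ACA·AC·ACA·ACA·AC·ACA·AC·ACA·ACA·AC·ACA·AC·ACA·ACA·AC·ACA·ACA·AC·ACA·AC·ACA·ACA·AC·ACA·AC·ACA·ACA·AC·ACA·ACA·AC·ACA·AC·ACA·ACA·AC·ACA·ACA·AC·ACA·AC·ACA·ACA·AC·ACA·AC·ACA
    A ↦ ACA
    B ↦ CB
    C ↦ AC

A->ACA, B->CB, C->AC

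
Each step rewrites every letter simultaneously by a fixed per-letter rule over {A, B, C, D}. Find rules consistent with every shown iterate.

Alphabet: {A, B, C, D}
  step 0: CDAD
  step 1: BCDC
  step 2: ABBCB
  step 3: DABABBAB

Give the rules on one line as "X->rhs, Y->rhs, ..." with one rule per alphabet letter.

  step 2 ⇒ step 3: ABBCB ⇒ D·AB·AB·B·AB
    A ↦ D
    B ↦ AB
    C ↦ B
  step 0 ⇒ step 1: CDAD ⇒ B·C·D·C
    D ↦ C

A->D, B->AB, C->B, D->C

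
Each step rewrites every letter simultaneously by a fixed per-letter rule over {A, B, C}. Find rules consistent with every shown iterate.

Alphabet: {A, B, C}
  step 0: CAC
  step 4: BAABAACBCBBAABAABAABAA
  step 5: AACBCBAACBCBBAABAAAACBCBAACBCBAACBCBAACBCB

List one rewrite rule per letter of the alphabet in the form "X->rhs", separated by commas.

A->CB, B->AA, C->B

  step 4 ⇒ step 5: BAABAACBCBBAABAABAABAA ⇒ AA·CB·CB·AA·CB·CB·B·AA·B·AA·AA·CB·CB·AA·CB·CB·AA·CB·CB·AA·CB·CB
    A ↦ CB
    B ↦ AA
    C ↦ B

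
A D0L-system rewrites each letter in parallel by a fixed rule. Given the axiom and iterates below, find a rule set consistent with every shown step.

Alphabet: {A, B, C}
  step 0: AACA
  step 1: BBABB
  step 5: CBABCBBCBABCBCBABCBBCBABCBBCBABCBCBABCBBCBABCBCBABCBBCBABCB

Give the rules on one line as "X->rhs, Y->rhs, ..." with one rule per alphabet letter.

  step 0 ⇒ step 1: AACA ⇒ B·B·AB·B
    A ↦ B
    C ↦ AB
    B ↦ CB  (constrained at step 1)

A->B, B->CB, C->AB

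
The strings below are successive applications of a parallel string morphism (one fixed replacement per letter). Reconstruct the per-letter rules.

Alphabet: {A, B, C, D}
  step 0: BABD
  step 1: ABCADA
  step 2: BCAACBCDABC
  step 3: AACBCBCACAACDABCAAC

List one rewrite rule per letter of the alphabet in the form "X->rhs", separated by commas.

A->BC, B->A, C->AC, D->DA

  step 2 ⇒ step 3: BCAACBCDABC ⇒ A·AC·BC·BC·AC·A·AC·DA·BC·A·AC
    A ↦ BC
    B ↦ A
    C ↦ AC
    D ↦ DA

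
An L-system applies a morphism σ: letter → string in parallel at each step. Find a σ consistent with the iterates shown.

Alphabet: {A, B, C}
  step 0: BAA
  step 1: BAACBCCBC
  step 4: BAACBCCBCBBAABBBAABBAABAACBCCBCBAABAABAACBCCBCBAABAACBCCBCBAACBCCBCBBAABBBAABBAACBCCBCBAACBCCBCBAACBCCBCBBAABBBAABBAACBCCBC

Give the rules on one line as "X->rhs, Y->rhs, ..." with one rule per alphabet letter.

  step 0 ⇒ step 1: BAA ⇒ BAA·CBC·CBC
    A ↦ CBC
    B ↦ BAA
    C ↦ B  (constrained at step 1)

A->CBC, B->BAA, C->B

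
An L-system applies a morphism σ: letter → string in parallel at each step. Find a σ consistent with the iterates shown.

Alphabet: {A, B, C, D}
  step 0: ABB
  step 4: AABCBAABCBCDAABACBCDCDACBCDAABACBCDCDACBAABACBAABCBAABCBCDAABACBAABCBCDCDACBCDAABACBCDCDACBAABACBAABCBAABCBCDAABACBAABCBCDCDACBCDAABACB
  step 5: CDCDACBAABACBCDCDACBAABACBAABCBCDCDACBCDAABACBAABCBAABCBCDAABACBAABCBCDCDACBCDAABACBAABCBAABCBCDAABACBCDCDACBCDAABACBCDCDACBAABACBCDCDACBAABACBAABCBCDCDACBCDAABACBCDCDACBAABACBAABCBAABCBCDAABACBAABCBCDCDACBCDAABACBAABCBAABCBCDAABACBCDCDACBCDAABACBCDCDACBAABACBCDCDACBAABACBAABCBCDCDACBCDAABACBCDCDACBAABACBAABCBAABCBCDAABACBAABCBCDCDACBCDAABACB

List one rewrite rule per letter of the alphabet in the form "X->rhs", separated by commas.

A->CD, B->ACB, C->AAB, D->CB

  step 4 ⇒ step 5: AABCBAABCBCDAABACBCDCDACBCDAABACBCDCDACBAABACBAABCBAABCBCDAABACBAABCBCDCDACBCDAABACBCDCDACBAABACBAABCBAABCBCDAABACBAABCBCDCDACBCDAABACB ⇒ CD·CD·ACB·AAB·ACB·CD·CD·ACB·AAB·ACB·AAB·CB·CD·CD·ACB·CD·AAB·ACB·AAB·CB·AAB·CB·CD·AAB·ACB·AAB·CB·CD·CD·ACB·CD·AAB·ACB·AAB·CB·AAB·CB·CD·AAB·ACB·CD·CD·ACB·CD·AAB·ACB·CD·CD·ACB·AAB·ACB·CD·CD·ACB·AAB·ACB·AAB·CB·CD·CD·ACB·CD·AAB·ACB·CD·CD·ACB·AAB·ACB·AAB·CB·AAB·CB·CD·AAB·ACB·AAB·CB·CD·CD·ACB·CD·AAB·ACB·AAB·CB·AAB·CB·CD·AAB·ACB·CD·CD·ACB·CD·AAB·ACB·CD·CD·ACB·AAB·ACB·CD·CD·ACB·AAB·ACB·AAB·CB·CD·CD·ACB·CD·AAB·ACB·CD·CD·ACB·AAB·ACB·AAB·CB·AAB·CB·CD·AAB·ACB·AAB·CB·CD·CD·ACB·CD·AAB·ACB
    A ↦ CD
    B ↦ ACB
    C ↦ AAB
    D ↦ CB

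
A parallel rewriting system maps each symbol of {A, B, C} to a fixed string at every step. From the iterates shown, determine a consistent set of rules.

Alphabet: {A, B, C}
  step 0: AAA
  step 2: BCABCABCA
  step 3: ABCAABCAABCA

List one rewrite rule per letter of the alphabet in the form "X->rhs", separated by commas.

  step 2 ⇒ step 3: BCABCABCA ⇒ A·B·CA·A·B·CA·A·B·CA
    A ↦ CA
    B ↦ A
    C ↦ B

A->CA, B->A, C->B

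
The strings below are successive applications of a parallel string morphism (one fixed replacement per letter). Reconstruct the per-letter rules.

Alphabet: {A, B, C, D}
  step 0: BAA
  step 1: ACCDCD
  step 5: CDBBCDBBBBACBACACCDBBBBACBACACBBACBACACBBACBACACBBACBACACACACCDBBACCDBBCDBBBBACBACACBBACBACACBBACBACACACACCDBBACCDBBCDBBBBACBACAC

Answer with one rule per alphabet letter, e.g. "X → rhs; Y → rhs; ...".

A->CD, B->AC, C->BB, D->ACB

  step 0 ⇒ step 1: BAA ⇒ AC·CD·CD
    A ↦ CD
    B ↦ AC
    C ↦ BB  (constrained at step 1)
    D ↦ ACB  (constrained at step 1)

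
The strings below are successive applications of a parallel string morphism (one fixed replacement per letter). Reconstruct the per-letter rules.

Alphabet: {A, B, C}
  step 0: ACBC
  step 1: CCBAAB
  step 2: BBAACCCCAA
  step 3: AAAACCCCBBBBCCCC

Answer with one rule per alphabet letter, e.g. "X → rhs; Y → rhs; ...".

A->CC, B->AA, C->B

  step 2 ⇒ step 3: BBAACCCCAA ⇒ AA·AA·CC·CC·B·B·B·B·CC·CC
    A ↦ CC
    B ↦ AA
    C ↦ B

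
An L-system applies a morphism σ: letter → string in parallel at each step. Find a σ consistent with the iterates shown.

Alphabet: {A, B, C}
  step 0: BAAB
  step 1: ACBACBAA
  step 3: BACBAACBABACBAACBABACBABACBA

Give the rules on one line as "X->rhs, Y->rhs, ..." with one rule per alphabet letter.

A->CBA, B->A, C->B

  step 0 ⇒ step 1: BAAB ⇒ A·CBA·CBA·A
    A ↦ CBA
    B ↦ A
    C ↦ B  (constrained at step 1)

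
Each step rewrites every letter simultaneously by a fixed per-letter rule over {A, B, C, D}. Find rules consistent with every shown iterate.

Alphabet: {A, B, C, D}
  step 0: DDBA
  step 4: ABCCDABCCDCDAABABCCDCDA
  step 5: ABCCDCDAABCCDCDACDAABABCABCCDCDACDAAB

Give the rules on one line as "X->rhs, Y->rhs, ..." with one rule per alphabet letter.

  step 4 ⇒ step 5: ABCCDABCCDCDAABABCCDCDA ⇒ AB·C·CD·CD·A·AB·C·CD·CD·A·CD·A·AB·AB·C·AB·C·CD·CD·A·CD·A·AB
    A ↦ AB
    B ↦ C
    C ↦ CD
    D ↦ A

A->AB, B->C, C->CD, D->A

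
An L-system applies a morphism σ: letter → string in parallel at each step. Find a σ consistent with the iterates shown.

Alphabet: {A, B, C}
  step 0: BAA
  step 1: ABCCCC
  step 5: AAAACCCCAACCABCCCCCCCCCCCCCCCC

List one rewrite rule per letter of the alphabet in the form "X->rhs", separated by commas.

  step 0 ⇒ step 1: BAA ⇒ AB·CC·CC
    A ↦ CC
    B ↦ AB
    C ↦ A  (constrained at step 1)

A->CC, B->AB, C->A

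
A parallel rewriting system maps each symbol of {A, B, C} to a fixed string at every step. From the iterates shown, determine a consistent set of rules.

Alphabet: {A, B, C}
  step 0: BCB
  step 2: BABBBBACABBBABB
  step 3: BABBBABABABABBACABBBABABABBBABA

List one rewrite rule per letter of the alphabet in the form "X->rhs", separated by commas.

  step 2 ⇒ step 3: BABBBBACABBBABB ⇒ BA·BB·BA·BA·BA·BA·BB·ACA·BB·BA·BA·BA·BB·BA·BA
    A ↦ BB
    B ↦ BA
    C ↦ ACA

A->BB, B->BA, C->ACA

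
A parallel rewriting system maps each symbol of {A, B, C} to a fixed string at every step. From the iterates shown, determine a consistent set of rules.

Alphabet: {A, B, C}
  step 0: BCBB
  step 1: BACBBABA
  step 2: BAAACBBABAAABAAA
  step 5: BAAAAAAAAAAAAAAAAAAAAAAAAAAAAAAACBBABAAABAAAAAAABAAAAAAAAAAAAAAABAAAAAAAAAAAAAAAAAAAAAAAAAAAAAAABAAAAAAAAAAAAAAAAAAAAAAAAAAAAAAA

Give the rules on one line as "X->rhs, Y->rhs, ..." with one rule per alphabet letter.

  step 1 ⇒ step 2: BACBBABA ⇒ BA·AA·CB·BA·BA·AA·BA·AA
    A ↦ AA
    B ↦ BA
    C ↦ CB

A->AA, B->BA, C->CB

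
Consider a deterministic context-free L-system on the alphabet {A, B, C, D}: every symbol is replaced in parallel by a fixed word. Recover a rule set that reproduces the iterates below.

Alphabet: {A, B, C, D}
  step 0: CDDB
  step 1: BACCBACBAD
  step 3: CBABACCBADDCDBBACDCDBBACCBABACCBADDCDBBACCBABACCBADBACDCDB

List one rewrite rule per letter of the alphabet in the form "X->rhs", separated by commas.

  step 0 ⇒ step 1: CDDB ⇒ BAC·CBA·CBA·D
    B ↦ D
    C ↦ BAC
    D ↦ CBA
    A ↦ CDB  (constrained at step 1)

A->CDB, B->D, C->BAC, D->CBA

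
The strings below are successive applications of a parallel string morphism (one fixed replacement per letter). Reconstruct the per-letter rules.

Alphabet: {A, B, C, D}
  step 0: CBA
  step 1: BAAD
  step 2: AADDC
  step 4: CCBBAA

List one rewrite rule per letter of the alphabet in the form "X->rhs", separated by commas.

  step 1 ⇒ step 2: BAAD ⇒ AA·D·D·C
    A ↦ D
    B ↦ AA
    D ↦ C
  step 0 ⇒ step 1: CBA ⇒ B·AA·D
    C ↦ B

A->D, B->AA, C->B, D->C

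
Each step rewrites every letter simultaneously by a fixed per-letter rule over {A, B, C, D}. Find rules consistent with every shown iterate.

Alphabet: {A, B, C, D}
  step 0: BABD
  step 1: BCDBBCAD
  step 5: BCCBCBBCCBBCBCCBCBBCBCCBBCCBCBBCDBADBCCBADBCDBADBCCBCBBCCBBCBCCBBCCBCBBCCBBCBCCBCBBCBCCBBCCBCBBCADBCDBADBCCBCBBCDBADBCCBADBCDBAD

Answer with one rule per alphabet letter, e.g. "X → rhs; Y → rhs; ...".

A->DB, B->BC, C->CB, D->AD

  step 0 ⇒ step 1: BABD ⇒ BC·DB·BC·AD
    A ↦ DB
    B ↦ BC
    D ↦ AD
    C ↦ CB  (constrained at step 1)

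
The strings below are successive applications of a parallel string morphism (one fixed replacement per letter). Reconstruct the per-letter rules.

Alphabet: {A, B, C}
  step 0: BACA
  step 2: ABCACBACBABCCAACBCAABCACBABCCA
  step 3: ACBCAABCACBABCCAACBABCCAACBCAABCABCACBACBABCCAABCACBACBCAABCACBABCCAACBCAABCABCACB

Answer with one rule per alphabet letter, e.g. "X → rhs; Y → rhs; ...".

A->ACB, B->CA, C->ABC

  step 2 ⇒ step 3: ABCACBACBABCCAACBCAABCACBABCCA ⇒ ACB·CA·ABC·ACB·ABC·CA·ACB·ABC·CA·ACB·CA·ABC·ABC·ACB·ACB·ABC·CA·ABC·ACB·ACB·CA·ABC·ACB·ABC·CA·ACB·CA·ABC·ABC·ACB
    A ↦ ACB
    B ↦ CA
    C ↦ ABC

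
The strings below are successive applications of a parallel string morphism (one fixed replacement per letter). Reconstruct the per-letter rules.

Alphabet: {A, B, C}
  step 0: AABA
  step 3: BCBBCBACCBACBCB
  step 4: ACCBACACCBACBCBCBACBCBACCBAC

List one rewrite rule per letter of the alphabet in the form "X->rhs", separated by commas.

  step 3 ⇒ step 4: BCBBCBACCBACBCB ⇒ AC·CB·AC·AC·CB·AC·B·CB·CB·AC·B·CB·AC·CB·AC
    A ↦ B
    B ↦ AC
    C ↦ CB

A->B, B->AC, C->CB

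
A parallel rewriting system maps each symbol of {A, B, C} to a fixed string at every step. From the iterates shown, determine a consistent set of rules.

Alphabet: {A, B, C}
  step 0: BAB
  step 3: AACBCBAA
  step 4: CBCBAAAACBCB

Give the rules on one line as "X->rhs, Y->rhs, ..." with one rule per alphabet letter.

A->CB, B->A, C->A

  step 3 ⇒ step 4: AACBCBAA ⇒ CB·CB·A·A·A·A·CB·CB
    A ↦ CB
    B ↦ A
    C ↦ A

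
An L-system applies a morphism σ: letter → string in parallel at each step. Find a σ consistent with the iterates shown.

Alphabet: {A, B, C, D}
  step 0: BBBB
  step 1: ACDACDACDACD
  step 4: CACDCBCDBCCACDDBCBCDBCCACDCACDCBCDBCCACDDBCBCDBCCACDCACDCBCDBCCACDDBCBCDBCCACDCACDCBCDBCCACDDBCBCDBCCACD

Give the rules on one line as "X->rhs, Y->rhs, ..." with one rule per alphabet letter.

  step 0 ⇒ step 1: BBBB ⇒ ACD·ACD·ACD·ACD
    B ↦ ACD
    A ↦ CBC  (constrained at step 1)
    C ↦ DB  (constrained at step 1)
    D ↦ C  (constrained at step 1)

A->CBC, B->ACD, C->DB, D->C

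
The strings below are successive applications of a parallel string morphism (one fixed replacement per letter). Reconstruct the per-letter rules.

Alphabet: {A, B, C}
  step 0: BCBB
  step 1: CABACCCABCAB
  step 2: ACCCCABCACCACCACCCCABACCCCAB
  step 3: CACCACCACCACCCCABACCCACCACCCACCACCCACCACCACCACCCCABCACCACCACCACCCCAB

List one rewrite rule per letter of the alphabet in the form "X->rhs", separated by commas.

  step 2 ⇒ step 3: ACCCCABCACCACCACCCCABACCCCAB ⇒ C·ACC·ACC·ACC·ACC·C·CAB·ACC·C·ACC·ACC·C·ACC·ACC·C·ACC·ACC·ACC·ACC·C·CAB·C·ACC·ACC·ACC·ACC·C·CAB
    A ↦ C
    B ↦ CAB
    C ↦ ACC

A->C, B->CAB, C->ACC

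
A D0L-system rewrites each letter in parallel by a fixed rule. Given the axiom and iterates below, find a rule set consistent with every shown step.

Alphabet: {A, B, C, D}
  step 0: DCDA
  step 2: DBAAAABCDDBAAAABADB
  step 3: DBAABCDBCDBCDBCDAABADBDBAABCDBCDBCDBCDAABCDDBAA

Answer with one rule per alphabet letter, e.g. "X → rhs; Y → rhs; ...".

  step 2 ⇒ step 3: DBAAAABCDDBAAAABADB ⇒ DB·AA·BCD·BCD·BCD·BCD·AA·BA·DB·DB·AA·BCD·BCD·BCD·BCD·AA·BCD·DB·AA
    A ↦ BCD
    B ↦ AA
    C ↦ BA
    D ↦ DB

A->BCD, B->AA, C->BA, D->DB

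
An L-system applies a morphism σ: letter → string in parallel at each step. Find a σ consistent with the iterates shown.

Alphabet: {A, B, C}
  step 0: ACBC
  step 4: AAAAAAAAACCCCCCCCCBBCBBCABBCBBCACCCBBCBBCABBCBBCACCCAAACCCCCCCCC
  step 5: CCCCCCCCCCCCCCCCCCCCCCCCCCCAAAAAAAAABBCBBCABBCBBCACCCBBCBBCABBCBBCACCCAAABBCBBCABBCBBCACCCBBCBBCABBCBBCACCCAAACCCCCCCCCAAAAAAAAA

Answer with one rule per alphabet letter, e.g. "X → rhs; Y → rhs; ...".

A->CCC, B->BBC, C->A

  step 4 ⇒ step 5: AAAAAAAAACCCCCCCCCBBCBBCABBCBBCACCCBBCBBCABBCBBCACCCAAACCCCCCCCC ⇒ CCC·CCC·CCC·CCC·CCC·CCC·CCC·CCC·CCC·A·A·A·A·A·A·A·A·A·BBC·BBC·A·BBC·BBC·A·CCC·BBC·BBC·A·BBC·BBC·A·CCC·A·A·A·BBC·BBC·A·BBC·BBC·A·CCC·BBC·BBC·A·BBC·BBC·A·CCC·A·A·A·CCC·CCC·CCC·A·A·A·A·A·A·A·A·A
    A ↦ CCC
    B ↦ BBC
    C ↦ A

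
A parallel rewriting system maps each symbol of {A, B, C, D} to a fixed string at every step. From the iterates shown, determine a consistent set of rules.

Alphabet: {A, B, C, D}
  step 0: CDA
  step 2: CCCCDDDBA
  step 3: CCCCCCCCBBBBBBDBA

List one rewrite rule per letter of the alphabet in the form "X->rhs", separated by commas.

A->BA, B->D, C->CC, D->BB

  step 2 ⇒ step 3: CCCCDDDBA ⇒ CC·CC·CC·CC·BB·BB·BB·D·BA
    A ↦ BA
    B ↦ D
    C ↦ CC
    D ↦ BB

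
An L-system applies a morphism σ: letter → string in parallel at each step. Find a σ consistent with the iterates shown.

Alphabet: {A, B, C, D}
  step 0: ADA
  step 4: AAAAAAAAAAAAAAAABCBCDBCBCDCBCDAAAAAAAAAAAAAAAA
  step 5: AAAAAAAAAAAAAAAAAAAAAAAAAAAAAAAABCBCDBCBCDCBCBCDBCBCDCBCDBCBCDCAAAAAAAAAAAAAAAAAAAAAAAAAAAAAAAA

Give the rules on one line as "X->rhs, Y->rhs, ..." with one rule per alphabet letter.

A->AA, B->BC, C->BCD, D->C

  step 4 ⇒ step 5: AAAAAAAAAAAAAAAABCBCDBCBCDCBCDAAAAAAAAAAAAAAAA ⇒ AA·AA·AA·AA·AA·AA·AA·AA·AA·AA·AA·AA·AA·AA·AA·AA·BC·BCD·BC·BCD·C·BC·BCD·BC·BCD·C·BCD·BC·BCD·C·AA·AA·AA·AA·AA·AA·AA·AA·AA·AA·AA·AA·AA·AA·AA·AA
    A ↦ AA
    B ↦ BC
    C ↦ BCD
    D ↦ C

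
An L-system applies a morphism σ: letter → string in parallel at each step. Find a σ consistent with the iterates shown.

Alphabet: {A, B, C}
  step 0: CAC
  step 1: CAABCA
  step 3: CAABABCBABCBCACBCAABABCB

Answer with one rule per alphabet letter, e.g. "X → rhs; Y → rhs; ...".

  step 0 ⇒ step 1: CAC ⇒ CA·AB·CA
    A ↦ AB
    C ↦ CA
    B ↦ CB  (constrained at step 1)

A->AB, B->CB, C->CA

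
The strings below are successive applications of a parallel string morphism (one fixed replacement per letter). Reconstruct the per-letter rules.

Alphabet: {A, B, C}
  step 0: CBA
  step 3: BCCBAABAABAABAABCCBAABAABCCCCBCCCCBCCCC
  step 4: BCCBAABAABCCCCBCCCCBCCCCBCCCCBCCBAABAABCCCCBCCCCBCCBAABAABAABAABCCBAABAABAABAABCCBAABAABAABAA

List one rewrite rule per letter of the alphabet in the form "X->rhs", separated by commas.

  step 3 ⇒ step 4: BCCBAABAABAABAABCCBAABAABCCCCBCCCCBCCCC ⇒ BCC·BAA·BAA·BCC·C·C·BCC·C·C·BCC·C·C·BCC·C·C·BCC·BAA·BAA·BCC·C·C·BCC·C·C·BCC·BAA·BAA·BAA·BAA·BCC·BAA·BAA·BAA·BAA·BCC·BAA·BAA·BAA·BAA
    A ↦ C
    B ↦ BCC
    C ↦ BAA

A->C, B->BCC, C->BAA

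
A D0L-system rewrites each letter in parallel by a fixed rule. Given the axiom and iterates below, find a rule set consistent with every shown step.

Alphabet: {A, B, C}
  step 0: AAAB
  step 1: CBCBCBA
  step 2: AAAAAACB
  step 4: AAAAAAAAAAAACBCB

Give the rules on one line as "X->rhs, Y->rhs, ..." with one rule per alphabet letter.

A->CB, B->A, C->A

  step 1 ⇒ step 2: CBCBCBA ⇒ A·A·A·A·A·A·CB
    A ↦ CB
    B ↦ A
    C ↦ A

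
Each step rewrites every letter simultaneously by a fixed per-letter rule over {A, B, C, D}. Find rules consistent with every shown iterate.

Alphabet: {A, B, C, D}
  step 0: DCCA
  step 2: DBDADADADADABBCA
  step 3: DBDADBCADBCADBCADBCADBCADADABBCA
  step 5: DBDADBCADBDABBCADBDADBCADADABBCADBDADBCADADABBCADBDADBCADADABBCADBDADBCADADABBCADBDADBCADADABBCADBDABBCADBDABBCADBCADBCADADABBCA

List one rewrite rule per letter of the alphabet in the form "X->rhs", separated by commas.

A->CA, B->DA, C->BB, D->DB

  step 2 ⇒ step 3: DBDADADADADABBCA ⇒ DB·DA·DB·CA·DB·CA·DB·CA·DB·CA·DB·CA·DA·DA·BB·CA
    A ↦ CA
    B ↦ DA
    C ↦ BB
    D ↦ DB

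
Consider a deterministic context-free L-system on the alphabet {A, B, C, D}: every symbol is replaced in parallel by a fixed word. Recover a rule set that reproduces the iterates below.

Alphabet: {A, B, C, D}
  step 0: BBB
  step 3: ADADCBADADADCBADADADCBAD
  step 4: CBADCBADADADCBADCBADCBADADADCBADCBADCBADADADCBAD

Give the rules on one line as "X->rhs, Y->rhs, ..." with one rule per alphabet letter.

A->CB, B->AD, C->AD, D->AD

  step 3 ⇒ step 4: ADADCBADADADCBADADADCBAD ⇒ CB·AD·CB·AD·AD·AD·CB·AD·CB·AD·CB·AD·AD·AD·CB·AD·CB·AD·CB·AD·AD·AD·CB·AD
    A ↦ CB
    B ↦ AD
    C ↦ AD
    D ↦ AD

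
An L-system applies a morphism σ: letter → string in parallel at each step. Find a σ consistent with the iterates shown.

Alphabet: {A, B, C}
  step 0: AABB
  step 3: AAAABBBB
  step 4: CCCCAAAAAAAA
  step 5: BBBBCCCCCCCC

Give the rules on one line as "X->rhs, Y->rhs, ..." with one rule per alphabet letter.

A->C, B->AA, C->B

  step 4 ⇒ step 5: CCCCAAAAAAAA ⇒ B·B·B·B·C·C·C·C·C·C·C·C
    A ↦ C
    C ↦ B
  step 3 ⇒ step 4: AAAABBBB ⇒ C·C·C·C·AA·AA·AA·AA
    B ↦ AA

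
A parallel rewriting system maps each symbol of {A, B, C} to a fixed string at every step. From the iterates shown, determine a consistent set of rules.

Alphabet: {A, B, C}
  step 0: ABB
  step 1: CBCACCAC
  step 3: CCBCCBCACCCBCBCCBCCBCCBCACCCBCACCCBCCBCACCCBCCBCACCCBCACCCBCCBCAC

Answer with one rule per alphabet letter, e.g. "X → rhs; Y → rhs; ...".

A->CB, B->CAC, C->CCB

  step 0 ⇒ step 1: ABB ⇒ CB·CAC·CAC
    A ↦ CB
    B ↦ CAC
    C ↦ CCB  (constrained at step 1)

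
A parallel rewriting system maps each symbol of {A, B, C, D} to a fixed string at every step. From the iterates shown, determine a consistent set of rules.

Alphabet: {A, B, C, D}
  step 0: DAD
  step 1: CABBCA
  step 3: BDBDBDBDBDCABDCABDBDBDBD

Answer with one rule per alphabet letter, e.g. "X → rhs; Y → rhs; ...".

  step 0 ⇒ step 1: DAD ⇒ CA·BB·CA
    A ↦ BB
    D ↦ CA
    B ↦ BD  (constrained at step 1)
    C ↦ BB  (constrained at step 1)

A->BB, B->BD, C->BB, D->CA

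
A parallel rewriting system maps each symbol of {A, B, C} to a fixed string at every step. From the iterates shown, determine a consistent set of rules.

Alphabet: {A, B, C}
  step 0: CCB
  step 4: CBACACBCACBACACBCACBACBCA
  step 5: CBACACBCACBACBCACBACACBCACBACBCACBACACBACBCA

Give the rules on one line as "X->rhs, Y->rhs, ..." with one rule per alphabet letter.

  step 4 ⇒ step 5: CBACACBCACBACACBCACBACBCA ⇒ CB·A·CA·CB·CA·CB·A·CB·CA·CB·A·CA·CB·CA·CB·A·CB·CA·CB·A·CA·CB·A·CB·CA
    A ↦ CA
    B ↦ A
    C ↦ CB

A->CA, B->A, C->CB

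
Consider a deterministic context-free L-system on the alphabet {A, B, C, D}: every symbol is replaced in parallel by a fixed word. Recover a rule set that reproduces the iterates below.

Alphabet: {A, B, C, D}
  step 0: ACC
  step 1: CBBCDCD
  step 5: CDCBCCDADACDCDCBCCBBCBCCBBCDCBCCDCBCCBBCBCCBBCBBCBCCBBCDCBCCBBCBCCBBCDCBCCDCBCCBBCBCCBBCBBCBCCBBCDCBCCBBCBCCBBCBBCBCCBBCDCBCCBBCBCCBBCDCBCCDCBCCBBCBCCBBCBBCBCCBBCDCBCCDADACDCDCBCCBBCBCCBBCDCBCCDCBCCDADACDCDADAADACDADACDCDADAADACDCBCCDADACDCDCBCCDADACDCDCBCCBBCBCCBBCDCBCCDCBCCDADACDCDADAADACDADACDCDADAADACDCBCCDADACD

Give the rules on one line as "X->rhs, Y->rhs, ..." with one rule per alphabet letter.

  step 0 ⇒ step 1: ACC ⇒ CBB·CD·CD
    A ↦ CBB
    C ↦ CD
    B ↦ ADA  (constrained at step 1)
    D ↦ CBC  (constrained at step 1)

A->CBB, B->ADA, C->CD, D->CBC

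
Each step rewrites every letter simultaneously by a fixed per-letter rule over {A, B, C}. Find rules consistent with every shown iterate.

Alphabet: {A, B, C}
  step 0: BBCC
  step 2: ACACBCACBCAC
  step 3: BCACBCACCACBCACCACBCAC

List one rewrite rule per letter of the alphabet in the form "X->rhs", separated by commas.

A->BC, B->C, C->AC

  step 2 ⇒ step 3: ACACBCACBCAC ⇒ BC·AC·BC·AC·C·AC·BC·AC·C·AC·BC·AC
    A ↦ BC
    B ↦ C
    C ↦ AC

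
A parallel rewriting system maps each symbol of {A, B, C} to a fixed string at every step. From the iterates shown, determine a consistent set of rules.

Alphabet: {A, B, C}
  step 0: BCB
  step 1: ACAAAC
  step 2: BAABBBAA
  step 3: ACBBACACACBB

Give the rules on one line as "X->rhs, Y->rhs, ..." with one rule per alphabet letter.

  step 2 ⇒ step 3: BAABBBAA ⇒ AC·B·B·AC·AC·AC·B·B
    A ↦ B
    B ↦ AC
  step 0 ⇒ step 1: BCB ⇒ AC·AA·AC
    C ↦ AA

A->B, B->AC, C->AA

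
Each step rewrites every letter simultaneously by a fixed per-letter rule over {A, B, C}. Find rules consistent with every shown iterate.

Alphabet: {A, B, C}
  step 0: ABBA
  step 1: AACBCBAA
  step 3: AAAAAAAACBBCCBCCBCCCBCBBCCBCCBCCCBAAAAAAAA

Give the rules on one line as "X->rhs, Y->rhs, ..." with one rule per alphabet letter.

A->AA, B->CB, C->BCC

  step 0 ⇒ step 1: ABBA ⇒ AA·CB·CB·AA
    A ↦ AA
    B ↦ CB
    C ↦ BCC  (constrained at step 1)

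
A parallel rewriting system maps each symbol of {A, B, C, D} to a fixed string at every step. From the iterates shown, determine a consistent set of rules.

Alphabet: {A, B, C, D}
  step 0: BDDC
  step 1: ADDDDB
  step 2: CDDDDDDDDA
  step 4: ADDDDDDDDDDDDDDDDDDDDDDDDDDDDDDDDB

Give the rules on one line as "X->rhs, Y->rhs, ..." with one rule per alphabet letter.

  step 1 ⇒ step 2: ADDDDB ⇒ C·DD·DD·DD·DD·A
    A ↦ C
    B ↦ A
    D ↦ DD
  step 0 ⇒ step 1: BDDC ⇒ A·DD·DD·B
    C ↦ B

A->C, B->A, C->B, D->DD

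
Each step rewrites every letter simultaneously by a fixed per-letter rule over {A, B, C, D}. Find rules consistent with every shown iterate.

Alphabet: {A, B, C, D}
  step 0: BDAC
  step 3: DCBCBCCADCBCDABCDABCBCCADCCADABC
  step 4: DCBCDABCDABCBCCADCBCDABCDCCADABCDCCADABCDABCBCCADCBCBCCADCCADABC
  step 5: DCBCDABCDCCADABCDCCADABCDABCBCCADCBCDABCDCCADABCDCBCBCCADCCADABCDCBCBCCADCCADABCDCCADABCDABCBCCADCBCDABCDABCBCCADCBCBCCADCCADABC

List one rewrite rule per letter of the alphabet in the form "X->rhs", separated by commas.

  step 4 ⇒ step 5: DCBCDABCDABCBCCADCBCDABCDCCADABCDCCADABCDABCBCCADCBCBCCADCCADABC ⇒ DC·BC·DA·BC·DC·CA·DA·BC·DC·CA·DA·BC·DA·BC·BC·CA·DC·BC·DA·BC·DC·CA·DA·BC·DC·BC·BC·CA·DC·CA·DA·BC·DC·BC·BC·CA·DC·CA·DA·BC·DC·CA·DA·BC·DA·BC·BC·CA·DC·BC·DA·BC·DA·BC·BC·CA·DC·BC·BC·CA·DC·CA·DA·BC
    A ↦ CA
    B ↦ DA
    C ↦ BC
    D ↦ DC

A->CA, B->DA, C->BC, D->DC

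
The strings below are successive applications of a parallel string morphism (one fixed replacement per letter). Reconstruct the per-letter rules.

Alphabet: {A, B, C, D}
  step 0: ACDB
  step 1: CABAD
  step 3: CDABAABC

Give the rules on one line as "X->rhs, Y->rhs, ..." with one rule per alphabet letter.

A->C, B->D, C->AB, D->A

  step 0 ⇒ step 1: ACDB ⇒ C·AB·A·D
    A ↦ C
    B ↦ D
    C ↦ AB
    D ↦ A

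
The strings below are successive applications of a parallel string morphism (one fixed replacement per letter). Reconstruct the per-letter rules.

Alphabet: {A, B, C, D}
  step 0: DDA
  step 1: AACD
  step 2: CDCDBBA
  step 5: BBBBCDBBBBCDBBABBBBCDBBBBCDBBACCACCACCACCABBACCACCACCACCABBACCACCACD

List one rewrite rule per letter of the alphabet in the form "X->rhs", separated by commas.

  step 1 ⇒ step 2: AACD ⇒ CD·CD·BB·A
    A ↦ CD
    C ↦ BB
    D ↦ A
    B ↦ CCA  (constrained at step 2)

A->CD, B->CCA, C->BB, D->A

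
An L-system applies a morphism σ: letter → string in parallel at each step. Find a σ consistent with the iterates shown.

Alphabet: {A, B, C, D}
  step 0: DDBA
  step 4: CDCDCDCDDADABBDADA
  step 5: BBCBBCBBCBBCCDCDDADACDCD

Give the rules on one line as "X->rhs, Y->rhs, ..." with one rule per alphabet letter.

  step 4 ⇒ step 5: CDCDCDCDDADABBDADA ⇒ BB·C·BB·C·BB·C·BB·C·C·D·C·D·DA·DA·C·D·C·D
    A ↦ D
    B ↦ DA
    C ↦ BB
    D ↦ C

A->D, B->DA, C->BB, D->C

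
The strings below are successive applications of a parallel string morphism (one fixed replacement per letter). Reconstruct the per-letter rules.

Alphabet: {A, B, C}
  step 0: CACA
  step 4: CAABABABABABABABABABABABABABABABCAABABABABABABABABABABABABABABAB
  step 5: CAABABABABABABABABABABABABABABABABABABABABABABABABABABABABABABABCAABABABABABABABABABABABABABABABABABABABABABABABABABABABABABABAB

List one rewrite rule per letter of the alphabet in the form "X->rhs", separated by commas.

  step 4 ⇒ step 5: CAABABABABABABABABABABABABABABABCAABABABABABABABABABABABABABABAB ⇒ CA·AB·AB·AB·AB·AB·AB·AB·AB·AB·AB·AB·AB·AB·AB·AB·AB·AB·AB·AB·AB·AB·AB·AB·AB·AB·AB·AB·AB·AB·AB·AB·CA·AB·AB·AB·AB·AB·AB·AB·AB·AB·AB·AB·AB·AB·AB·AB·AB·AB·AB·AB·AB·AB·AB·AB·AB·AB·AB·AB·AB·AB·AB·AB
    A ↦ AB
    B ↦ AB
    C ↦ CA

A->AB, B->AB, C->CA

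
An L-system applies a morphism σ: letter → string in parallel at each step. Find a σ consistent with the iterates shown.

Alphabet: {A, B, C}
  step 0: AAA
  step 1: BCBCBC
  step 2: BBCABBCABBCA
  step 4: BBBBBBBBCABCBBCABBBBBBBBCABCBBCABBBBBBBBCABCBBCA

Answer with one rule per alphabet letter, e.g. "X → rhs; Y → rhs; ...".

A->BC, B->BB, C->CA

  step 1 ⇒ step 2: BCBCBC ⇒ BB·CA·BB·CA·BB·CA
    B ↦ BB
    C ↦ CA
  step 0 ⇒ step 1: AAA ⇒ BC·BC·BC
    A ↦ BC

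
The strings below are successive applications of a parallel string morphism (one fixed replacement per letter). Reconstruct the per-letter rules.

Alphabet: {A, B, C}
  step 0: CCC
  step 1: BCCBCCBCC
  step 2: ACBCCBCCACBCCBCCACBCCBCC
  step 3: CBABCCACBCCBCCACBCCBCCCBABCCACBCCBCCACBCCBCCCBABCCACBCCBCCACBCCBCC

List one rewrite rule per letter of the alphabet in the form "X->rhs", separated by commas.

  step 2 ⇒ step 3: ACBCCBCCACBCCBCCACBCCBCC ⇒ CBA·BCC·AC·BCC·BCC·AC·BCC·BCC·CBA·BCC·AC·BCC·BCC·AC·BCC·BCC·CBA·BCC·AC·BCC·BCC·AC·BCC·BCC
    A ↦ CBA
    B ↦ AC
    C ↦ BCC

A->CBA, B->AC, C->BCC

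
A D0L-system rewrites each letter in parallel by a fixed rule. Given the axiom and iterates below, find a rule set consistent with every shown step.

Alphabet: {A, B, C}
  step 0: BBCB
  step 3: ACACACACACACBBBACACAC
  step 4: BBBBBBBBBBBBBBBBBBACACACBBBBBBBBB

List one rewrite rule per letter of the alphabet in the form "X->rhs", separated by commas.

  step 3 ⇒ step 4: ACACACACACACBBBACACAC ⇒ BB·B·BB·B·BB·B·BB·B·BB·B·BB·B·AC·AC·AC·BB·B·BB·B·BB·B
    A ↦ BB
    B ↦ AC
    C ↦ B

A->BB, B->AC, C->B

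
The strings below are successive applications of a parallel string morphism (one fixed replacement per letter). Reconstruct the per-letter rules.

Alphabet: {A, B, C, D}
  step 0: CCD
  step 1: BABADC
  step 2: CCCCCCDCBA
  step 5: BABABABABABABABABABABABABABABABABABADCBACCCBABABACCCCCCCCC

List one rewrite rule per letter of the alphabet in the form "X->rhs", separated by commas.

A->CC, B->C, C->BA, D->DC

  step 1 ⇒ step 2: BABADC ⇒ C·CC·C·CC·DC·BA
    A ↦ CC
    B ↦ C
    C ↦ BA
    D ↦ DC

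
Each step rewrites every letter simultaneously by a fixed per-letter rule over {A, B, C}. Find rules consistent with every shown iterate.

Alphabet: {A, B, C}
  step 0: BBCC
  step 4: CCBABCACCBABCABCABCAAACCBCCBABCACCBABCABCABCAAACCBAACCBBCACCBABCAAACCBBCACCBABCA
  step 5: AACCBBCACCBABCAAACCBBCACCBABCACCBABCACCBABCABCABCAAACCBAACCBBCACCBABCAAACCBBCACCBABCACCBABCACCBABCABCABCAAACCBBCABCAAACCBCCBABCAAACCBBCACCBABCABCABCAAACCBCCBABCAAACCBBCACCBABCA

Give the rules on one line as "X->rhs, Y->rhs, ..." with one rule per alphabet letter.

  step 4 ⇒ step 5: CCBABCACCBABCABCABCAAACCBCCBABCACCBABCABCABCAAACCBAACCBBCACCBABCAAACCBBCACCBABCA ⇒ A·A·CCB·BCA·CCB·A·BCA·A·A·CCB·BCA·CCB·A·BCA·CCB·A·BCA·CCB·A·BCA·BCA·BCA·A·A·CCB·A·A·CCB·BCA·CCB·A·BCA·A·A·CCB·BCA·CCB·A·BCA·CCB·A·BCA·CCB·A·BCA·BCA·BCA·A·A·CCB·BCA·BCA·A·A·CCB·CCB·A·BCA·A·A·CCB·BCA·CCB·A·BCA·BCA·BCA·A·A·CCB·CCB·A·BCA·A·A·CCB·BCA·CCB·A·BCA
    A ↦ BCA
    B ↦ CCB
    C ↦ A

A->BCA, B->CCB, C->A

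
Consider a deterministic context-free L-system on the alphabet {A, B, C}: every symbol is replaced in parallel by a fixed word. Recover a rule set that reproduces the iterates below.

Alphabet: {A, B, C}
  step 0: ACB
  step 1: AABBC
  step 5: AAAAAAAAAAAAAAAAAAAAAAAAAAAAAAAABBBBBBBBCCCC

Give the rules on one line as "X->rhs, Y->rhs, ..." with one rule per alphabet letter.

A->AA, B->C, C->BB

  step 0 ⇒ step 1: ACB ⇒ AA·BB·C
    A ↦ AA
    B ↦ C
    C ↦ BB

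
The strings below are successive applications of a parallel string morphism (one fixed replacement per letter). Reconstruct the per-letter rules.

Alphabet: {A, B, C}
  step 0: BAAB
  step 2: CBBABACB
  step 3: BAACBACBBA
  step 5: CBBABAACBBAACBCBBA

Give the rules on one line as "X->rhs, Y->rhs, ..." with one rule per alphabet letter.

  step 2 ⇒ step 3: CBBABACB ⇒ B·A·A·CB·A·CB·B·A
    A ↦ CB
    B ↦ A
    C ↦ B

A->CB, B->A, C->B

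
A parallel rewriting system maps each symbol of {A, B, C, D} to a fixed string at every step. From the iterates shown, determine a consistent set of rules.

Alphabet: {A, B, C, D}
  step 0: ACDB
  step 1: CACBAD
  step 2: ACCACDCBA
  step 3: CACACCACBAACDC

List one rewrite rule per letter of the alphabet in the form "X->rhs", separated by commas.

A->C, B->D, C->AC, D->BA

  step 2 ⇒ step 3: ACCACDCBA ⇒ C·AC·AC·C·AC·BA·AC·D·C
    A ↦ C
    B ↦ D
    C ↦ AC
    D ↦ BA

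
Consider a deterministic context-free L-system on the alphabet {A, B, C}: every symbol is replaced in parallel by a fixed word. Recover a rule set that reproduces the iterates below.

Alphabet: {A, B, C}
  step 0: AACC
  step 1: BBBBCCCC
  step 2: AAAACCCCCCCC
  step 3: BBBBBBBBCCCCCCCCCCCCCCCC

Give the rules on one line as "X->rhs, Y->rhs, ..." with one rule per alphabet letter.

  step 2 ⇒ step 3: AAAACCCCCCCC ⇒ BB·BB·BB·BB·CC·CC·CC·CC·CC·CC·CC·CC
    A ↦ BB
    C ↦ CC
  step 1 ⇒ step 2: BBBBCCCC ⇒ A·A·A·A·CC·CC·CC·CC
    B ↦ A

A->BB, B->A, C->CC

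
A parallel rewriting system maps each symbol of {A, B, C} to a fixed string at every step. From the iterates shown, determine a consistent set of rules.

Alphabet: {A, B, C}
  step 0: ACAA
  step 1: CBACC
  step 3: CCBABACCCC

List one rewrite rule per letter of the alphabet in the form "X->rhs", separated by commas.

  step 0 ⇒ step 1: ACAA ⇒ C·BA·C·C
    A ↦ C
    C ↦ BA
    B ↦ C  (constrained at step 1)

A->C, B->C, C->BA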